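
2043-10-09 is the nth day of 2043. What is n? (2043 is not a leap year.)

282

Days in months before October: 31 + 28 + 31 + 30 + 31 + 30 + 31 + 31 + 30 = 273.
Plus 9 days into October → day 282.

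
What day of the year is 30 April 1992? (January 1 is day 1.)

121

Days in months before April: 31 + 29 + 31 = 91.
Plus 30 days into April → day 121.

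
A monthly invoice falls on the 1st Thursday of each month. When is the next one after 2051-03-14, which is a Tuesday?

2051-04-06

March 2051 starts on a Wednesday, so its 1st Thursday is 2051-03-02 (1 day in).
That is not after 2051-03-14, so look at April 2051.
April 2051 starts on a Saturday, so its 1st Thursday is 2051-04-06 (5 days in).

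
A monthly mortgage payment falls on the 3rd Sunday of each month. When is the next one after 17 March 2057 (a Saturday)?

March 2057 starts on a Thursday; its first Sunday is the 4th, so the 3rd Sunday is the 18th — 18 March 2057.
18 March 2057 is after 17 March 2057, so that is the next one.

18 March 2057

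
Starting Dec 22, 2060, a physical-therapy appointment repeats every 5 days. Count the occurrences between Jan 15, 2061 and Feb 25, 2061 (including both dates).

9

Occurrences land 5·i days after Dec 22, 2060 for i = 0, 1, 2, …
Jan 15, 2061 is 24 days after the start; 24 ÷ 5 = 4 remainder 4; since the remainder is 4, round up to i = 5. First occurrence in the window: #6 on Jan 16, 2061 (5×5 = 25 days in).
Feb 25, 2061 is 65 days after the start; 65 ÷ 5 = 13 remainder 0. Last occurrence in the window: #14 on Feb 25, 2061.
Occurrences #6 through #14: 9 in total.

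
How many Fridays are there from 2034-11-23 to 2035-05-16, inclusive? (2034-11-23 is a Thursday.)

2034-11-23 is a Thursday; the first Friday on or after it is 2034-11-24 (1 day later).
From 2034-11-24 to 2035-05-16: 6 + 31 + 31 + 28 + 31 + 30 + 16 = 173 days (rest of November, December, January, February, March, April, May).
173 ÷ 7 = 24 full weeks with remainder 5, so 24 more Fridays after the first → 25.

25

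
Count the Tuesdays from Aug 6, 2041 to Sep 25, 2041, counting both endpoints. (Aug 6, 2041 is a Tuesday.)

Aug 6, 2041 is a Tuesday; the first Tuesday on or after it is Aug 6, 2041.
From Aug 6, 2041 to Sep 25, 2041: 25 + 25 = 50 days (rest of Aug, Sep).
50 ÷ 7 = 7 full weeks with remainder 1, so 7 more Tuesdays after the first → 8.

8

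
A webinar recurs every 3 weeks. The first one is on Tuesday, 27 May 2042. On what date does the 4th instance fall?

29 July 2042

The 4th occurrence is 3 intervals after the first: 3 × 21 = 63 days after 27 May 2042.
May has 31 days — 4 days to the end of May leaves 59.
June has 30 days (29 left).
29 days into July → 29 July 2042.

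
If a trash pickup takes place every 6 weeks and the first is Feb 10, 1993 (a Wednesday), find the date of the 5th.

Jul 28, 1993

The 5th occurrence is 4 intervals after the first: 4 × 42 = 168 days after Feb 10, 1993.
Feb has 28 days — 18 days to the end of Feb leaves 150.
Mar has 31 days (119 left).
Apr has 30 days (89 left).
May has 31 days (58 left).
Jun has 30 days (28 left).
28 days into Jul → Jul 28, 1993.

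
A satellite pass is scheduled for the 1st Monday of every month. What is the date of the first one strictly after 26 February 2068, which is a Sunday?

February 2068 starts on a Wednesday, so its 1st Monday is 6 February 2068 (5 days in).
That is not after 26 February 2068, so look at March 2068.
March 2068 starts on a Thursday, so its 1st Monday is 5 March 2068 (4 days in).

5 March 2068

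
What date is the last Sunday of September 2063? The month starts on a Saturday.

2063-09-30

September 2063 begins on a Saturday, so the first Sunday is September 2 (1 day later).
September 2063 has 30 days. Adding weeks: 2, 9, 16, 23, 30 — the last one ≤ 30 is the 30th.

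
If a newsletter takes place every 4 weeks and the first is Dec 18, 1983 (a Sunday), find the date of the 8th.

The 8th occurrence is 7 intervals after the first: 7 × 28 = 196 days after Dec 18, 1983.
Dec has 31 days — 13 days to the end of Dec leaves 183.
Jan has 31 days (152 left).
Feb has 29 days (123 left).
Mar has 31 days (92 left).
Apr has 30 days (62 left).
May has 31 days (31 left).
Jun has 30 days (1 left).
1 day into Jul → Jul 1, 1984.

Jul 1, 1984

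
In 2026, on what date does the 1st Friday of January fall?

2026-01-02

January 2026 begins on a Thursday, so the first Friday is January 2 (1 day later).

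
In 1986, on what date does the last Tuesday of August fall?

The first Tuesday of August 1986 is August 5.
August 1986 has 31 days. Adding weeks: 5, 12, 19, 26 — the last one ≤ 31 is the 26th.

1986-08-26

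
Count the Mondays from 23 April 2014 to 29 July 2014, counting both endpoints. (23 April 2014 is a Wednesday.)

23 April 2014 is a Wednesday; the first Monday on or after it is 28 April 2014 (5 days later).
From 28 April 2014 to 29 July 2014: 2 + 31 + 30 + 29 = 92 days (rest of April, May, June, July).
92 ÷ 7 = 13 full weeks with remainder 1, so 13 more Mondays after the first → 14.

14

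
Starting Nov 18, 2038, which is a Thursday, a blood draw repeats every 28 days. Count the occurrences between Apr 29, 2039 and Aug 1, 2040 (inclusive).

Occurrences land 28·i days after Nov 18, 2038 for i = 0, 1, 2, …
Apr 29, 2039 is 162 days after the start; 162 ÷ 28 = 5 remainder 22; since the remainder is 22, round up to i = 6. First occurrence in the window: #7 on May 5, 2039 (6×28 = 168 days in).
Aug 1, 2040 is 622 days after the start; 622 ÷ 28 = 22 remainder 6. Last occurrence in the window: #23 on Jul 26, 2040.
Occurrences #7 through #23: 17 in total.

17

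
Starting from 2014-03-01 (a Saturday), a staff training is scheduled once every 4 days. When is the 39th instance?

2014-07-31

The 39th occurrence is 38 intervals after the first: 38 × 4 = 152 days after 2014-03-01.
March has 31 days — 30 days to the end of March leaves 122.
April has 30 days (92 left).
May has 31 days (61 left).
June has 30 days (31 left).
31 days into July → 2014-07-31.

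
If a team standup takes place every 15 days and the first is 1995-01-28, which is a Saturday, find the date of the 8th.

The 8th occurrence is 7 intervals after the first: 7 × 15 = 105 days after 1995-01-28.
January has 31 days — 3 days to the end of January leaves 102.
February has 28 days (74 left).
March has 31 days (43 left).
April has 30 days (13 left).
13 days into May → 1995-05-13.

1995-05-13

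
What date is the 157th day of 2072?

June 5, 2072

January has 31 days (157 − 31 = 126 remain).
February has 29 days (126 − 29 = 97 remain).
March has 31 days (97 − 31 = 66 remain).
April has 30 days (66 − 30 = 36 remain).
May has 31 days (36 − 31 = 5 remain).
5 into June → June 5.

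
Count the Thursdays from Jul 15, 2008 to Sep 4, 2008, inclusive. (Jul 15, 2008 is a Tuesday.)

8

Jul 15, 2008 is a Tuesday; the first Thursday on or after it is Jul 17, 2008 (2 days later).
From Jul 17, 2008 to Sep 4, 2008: 14 + 31 + 4 = 49 days (rest of Jul, Aug, Sep).
49 ÷ 7 = 7 full weeks with remainder 0, so 7 more Thursdays after the first → 8.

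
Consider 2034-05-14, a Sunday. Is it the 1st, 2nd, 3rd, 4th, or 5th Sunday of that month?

2nd

Day 14 falls in week ⌈14/7⌉ of the month.
Days 1–7 hold the 1st Sunday, 8–14 the 2nd, 15–21 the 3rd, 22–28 the 4th, 29–31 the 5th.
14 is in the range for the 2nd.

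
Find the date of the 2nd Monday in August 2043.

August 10, 2043

August 2043 begins on a Saturday, so the first Monday is August 3 (2 days later).
The 2nd Monday is 1 weeks later: 3 + 7 = 10.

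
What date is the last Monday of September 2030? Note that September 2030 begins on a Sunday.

30 September 2030

September 2030 begins on a Sunday, so the first Monday is September 2 (1 day later).
September 2030 has 30 days. Adding weeks: 2, 9, 16, 23, 30 — the last one ≤ 30 is the 30th.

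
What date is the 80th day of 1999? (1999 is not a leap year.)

21 March 1999

January has 31 days (80 − 31 = 49 remain).
February has 28 days (49 − 28 = 21 remain).
21 into March → March 21.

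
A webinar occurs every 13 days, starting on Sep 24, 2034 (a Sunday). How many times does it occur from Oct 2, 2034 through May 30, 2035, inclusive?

19

Occurrences land 13·i days after Sep 24, 2034 for i = 0, 1, 2, …
Oct 2, 2034 is 8 days after the start; 8 ÷ 13 = 0 remainder 8; since the remainder is 8, round up to i = 1. First occurrence in the window: #2 on Oct 7, 2034 (1×13 = 13 days in).
May 30, 2035 is 248 days after the start; 248 ÷ 13 = 19 remainder 1. Last occurrence in the window: #20 on May 29, 2035.
Occurrences #2 through #20: 19 in total.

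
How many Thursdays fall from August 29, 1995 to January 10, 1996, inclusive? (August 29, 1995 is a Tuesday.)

August 29, 1995 is a Tuesday; the first Thursday on or after it is August 31, 1995 (2 days later).
From August 31, 1995 to January 10, 1996: 0 + 30 + 31 + 30 + 31 + 10 = 132 days (rest of August, September, October, November, December, January).
132 ÷ 7 = 18 full weeks with remainder 6, so 18 more Thursdays after the first → 19.

19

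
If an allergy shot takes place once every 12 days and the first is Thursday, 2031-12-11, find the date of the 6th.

The 6th occurrence is 5 intervals after the first: 5 × 12 = 60 days after 2031-12-11.
December has 31 days — 20 days to the end of December leaves 40.
January has 31 days (9 left).
9 days into February → 2032-02-09.

2032-02-09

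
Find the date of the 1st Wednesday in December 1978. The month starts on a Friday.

December 1978 begins on a Friday, so the first Wednesday is December 6 (5 days later).

6 December 1978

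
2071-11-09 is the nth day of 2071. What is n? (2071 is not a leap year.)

313

Days in months before November: 31 + 28 + 31 + 30 + 31 + 30 + 31 + 31 + 30 + 31 = 304.
Plus 9 days into November → day 313.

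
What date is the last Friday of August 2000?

The first Friday of August 2000 is August 4.
August 2000 has 31 days. Adding weeks: 4, 11, 18, 25 — the last one ≤ 31 is the 25th.

25 August 2000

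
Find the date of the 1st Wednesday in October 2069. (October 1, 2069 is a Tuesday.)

October 2069 begins on a Tuesday, so the first Wednesday is October 2 (1 day later).

2069-10-02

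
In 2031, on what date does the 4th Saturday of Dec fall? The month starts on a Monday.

Dec 2031 begins on a Monday, so the first Saturday is Dec 6 (5 days later).
The 4th Saturday is 3 weeks later: 6 + 21 = 27.

Dec 27, 2031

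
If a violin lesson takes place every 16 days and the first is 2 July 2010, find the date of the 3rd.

3 August 2010

The 3rd occurrence is 2 intervals after the first: 2 × 16 = 32 days after 2 July 2010.
July has 31 days — 29 days to the end of July leaves 3.
3 days into August → 3 August 2010.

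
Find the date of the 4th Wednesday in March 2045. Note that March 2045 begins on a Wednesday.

March 2045 begins on a Wednesday, so the first Wednesday is March 1.
The 4th Wednesday is 3 weeks later: 1 + 21 = 22.

2045-03-22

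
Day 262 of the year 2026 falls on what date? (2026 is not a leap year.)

January has 31 days (262 − 31 = 231 remain).
February has 28 days (231 − 28 = 203 remain).
March has 31 days (203 − 31 = 172 remain).
April has 30 days (172 − 30 = 142 remain).
May has 31 days (142 − 31 = 111 remain).
June has 30 days (111 − 30 = 81 remain).
July has 31 days (81 − 31 = 50 remain).
August has 31 days (50 − 31 = 19 remain).
19 into September → September 19.

2026-09-19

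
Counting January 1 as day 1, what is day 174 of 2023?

Jan has 31 days (174 − 31 = 143 remain).
Feb has 28 days (143 − 28 = 115 remain).
Mar has 31 days (115 − 31 = 84 remain).
Apr has 30 days (84 − 30 = 54 remain).
May has 31 days (54 − 31 = 23 remain).
23 into Jun → Jun 23.

Jun 23, 2023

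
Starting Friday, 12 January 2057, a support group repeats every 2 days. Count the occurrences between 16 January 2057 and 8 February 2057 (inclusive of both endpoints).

Occurrences land 2·i days after 12 January 2057 for i = 0, 1, 2, …
16 January 2057 is 4 days after the start; 4 ÷ 2 = 2 remainder 0. First occurrence in the window: #3 on 16 January 2057 (2×2 = 4 days in).
8 February 2057 is 27 days after the start; 27 ÷ 2 = 13 remainder 1. Last occurrence in the window: #14 on 7 February 2057.
Occurrences #3 through #14: 12 in total.

12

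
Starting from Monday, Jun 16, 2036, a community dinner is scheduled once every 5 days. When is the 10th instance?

The 10th occurrence is 9 intervals after the first: 9 × 5 = 45 days after Jun 16, 2036.
Jun has 30 days — 14 days to the end of Jun leaves 31.
31 days into Jul → Jul 31, 2036.

Jul 31, 2036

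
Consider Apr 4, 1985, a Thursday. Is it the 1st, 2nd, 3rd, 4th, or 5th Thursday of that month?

1st

Day 4 falls in week ⌈4/7⌉ of the month.
Days 1–7 hold the 1st Thursday, 8–14 the 2nd, 15–21 the 3rd, 22–28 the 4th, 29–31 the 5th.
4 is in the range for the 1st.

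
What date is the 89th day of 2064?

Mar 29, 2064

Jan has 31 days (89 − 31 = 58 remain).
Feb has 29 days (58 − 29 = 29 remain).
29 into Mar → Mar 29.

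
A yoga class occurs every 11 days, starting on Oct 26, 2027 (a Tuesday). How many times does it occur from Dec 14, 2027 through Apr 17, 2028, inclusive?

11

Occurrences land 11·i days after Oct 26, 2027 for i = 0, 1, 2, …
Dec 14, 2027 is 49 days after the start; 49 ÷ 11 = 4 remainder 5; since the remainder is 5, round up to i = 5. First occurrence in the window: #6 on Dec 20, 2027 (5×11 = 55 days in).
Apr 17, 2028 is 174 days after the start; 174 ÷ 11 = 15 remainder 9. Last occurrence in the window: #16 on Apr 8, 2028.
Occurrences #6 through #16: 11 in total.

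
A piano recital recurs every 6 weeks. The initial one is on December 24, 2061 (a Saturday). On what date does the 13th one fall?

May 12, 2063

The 13th occurrence is 12 intervals after the first: 12 × 42 = 504 days after December 24, 2061.
December has 31 days — 7 days to the end of December leaves 497.
2062 has 365 days (132 left).
January has 31 days (101 left).
February has 28 days (73 left).
March has 31 days (42 left).
April has 30 days (12 left).
12 days into May → May 12, 2063.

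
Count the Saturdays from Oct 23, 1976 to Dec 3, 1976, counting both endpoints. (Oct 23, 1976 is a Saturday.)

6

Oct 23, 1976 is a Saturday; the first Saturday on or after it is Oct 23, 1976.
From Oct 23, 1976 to Dec 3, 1976: 8 + 30 + 3 = 41 days (rest of Oct, Nov, Dec).
41 ÷ 7 = 5 full weeks with remainder 6, so 5 more Saturdays after the first → 6.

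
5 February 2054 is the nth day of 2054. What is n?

Days in months before February: 31 = 31.
Plus 5 days into February → day 36.

36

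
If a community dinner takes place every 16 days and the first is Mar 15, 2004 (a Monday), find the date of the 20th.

Jan 13, 2005

The 20th occurrence is 19 intervals after the first: 19 × 16 = 304 days after Mar 15, 2004.
Mar has 31 days — 16 days to the end of Mar leaves 288.
Apr has 30 days (258 left).
May has 31 days (227 left).
Jun has 30 days (197 left).
Jul has 31 days (166 left).
Aug has 31 days (135 left).
Sep has 30 days (105 left).
Oct has 31 days (74 left).
Nov has 30 days (44 left).
Dec has 31 days (13 left).
13 days into Jan → Jan 13, 2005.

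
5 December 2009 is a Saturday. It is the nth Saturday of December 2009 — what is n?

1st

Day 5 falls in week ⌈5/7⌉ of the month.
Days 1–7 hold the 1st Saturday, 8–14 the 2nd, 15–21 the 3rd, 22–28 the 4th, 29–31 the 5th.
5 is in the range for the 1st.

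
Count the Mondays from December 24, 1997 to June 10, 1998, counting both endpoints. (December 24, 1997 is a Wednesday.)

December 24, 1997 is a Wednesday; the first Monday on or after it is December 29, 1997 (5 days later).
From December 29, 1997 to June 10, 1998: 2 + 31 + 28 + 31 + 30 + 31 + 10 = 163 days (rest of December, January, February, March, April, May, June).
163 ÷ 7 = 23 full weeks with remainder 2, so 23 more Mondays after the first → 24.

24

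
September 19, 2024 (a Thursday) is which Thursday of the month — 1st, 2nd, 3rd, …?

Day 19 falls in week ⌈19/7⌉ of the month.
Days 1–7 hold the 1st Thursday, 8–14 the 2nd, 15–21 the 3rd, 22–28 the 4th, 29–31 the 5th.
19 is in the range for the 3rd.

3rd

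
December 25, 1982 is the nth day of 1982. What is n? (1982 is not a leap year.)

359

Days in months before December: 31 + 28 + 31 + 30 + 31 + 30 + 31 + 31 + 30 + 31 + 30 = 334.
Plus 25 days into December → day 359.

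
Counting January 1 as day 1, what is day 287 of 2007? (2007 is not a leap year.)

October 14, 2007

January has 31 days (287 − 31 = 256 remain).
February has 28 days (256 − 28 = 228 remain).
March has 31 days (228 − 31 = 197 remain).
April has 30 days (197 − 30 = 167 remain).
May has 31 days (167 − 31 = 136 remain).
June has 30 days (136 − 30 = 106 remain).
July has 31 days (106 − 31 = 75 remain).
August has 31 days (75 − 31 = 44 remain).
September has 30 days (44 − 30 = 14 remain).
14 into October → October 14.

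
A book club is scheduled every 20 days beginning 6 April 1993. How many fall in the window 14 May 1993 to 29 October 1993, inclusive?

Occurrences land 20·i days after 6 April 1993 for i = 0, 1, 2, …
14 May 1993 is 38 days after the start; 38 ÷ 20 = 1 remainder 18; since the remainder is 18, round up to i = 2. First occurrence in the window: #3 on 16 May 1993 (2×20 = 40 days in).
29 October 1993 is 206 days after the start; 206 ÷ 20 = 10 remainder 6. Last occurrence in the window: #11 on 23 October 1993.
Occurrences #3 through #11: 9 in total.

9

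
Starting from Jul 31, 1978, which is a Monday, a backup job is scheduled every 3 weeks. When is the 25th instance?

Dec 17, 1979

The 25th occurrence is 24 intervals after the first: 24 × 21 = 504 days after Jul 31, 1978.
Jul has 31 days — 0 days to the end of Jul leaves 504.
From end of Jul to end of 1978 is 153 days (351 left).
Jan has 31 days (320 left).
Feb has 28 days (292 left).
Mar has 31 days (261 left).
Apr has 30 days (231 left).
May has 31 days (200 left).
Jun has 30 days (170 left).
Jul has 31 days (139 left).
Aug has 31 days (108 left).
Sep has 30 days (78 left).
Oct has 31 days (47 left).
Nov has 30 days (17 left).
17 days into Dec → Dec 17, 1979.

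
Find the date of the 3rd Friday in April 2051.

21 April 2051

The first Friday of April 2051 is April 7.
The 3rd Friday is 2 weeks later: 7 + 14 = 21.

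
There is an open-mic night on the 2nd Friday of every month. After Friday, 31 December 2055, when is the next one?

December 2055 starts on a Wednesday; its first Friday is the 3rd, so the 2nd Friday is the 10th — 10 December 2055.
That is not after 31 December 2055, so look at January 2056.
January 2056 starts on a Saturday; its first Friday is the 7th, so the 2nd Friday is the 14th — 14 January 2056.

14 January 2056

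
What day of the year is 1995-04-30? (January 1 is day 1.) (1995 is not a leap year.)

Days in months before April: 31 + 28 + 31 = 90.
Plus 30 days into April → day 120.

120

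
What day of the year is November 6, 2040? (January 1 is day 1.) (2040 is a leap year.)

Days in months before November: 31 + 29 + 31 + 30 + 31 + 30 + 31 + 31 + 30 + 31 = 305.
Plus 6 days into November → day 311.

311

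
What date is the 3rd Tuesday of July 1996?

1996-07-16

The first Tuesday of July 1996 is July 2.
The 3rd Tuesday is 2 weeks later: 2 + 14 = 16.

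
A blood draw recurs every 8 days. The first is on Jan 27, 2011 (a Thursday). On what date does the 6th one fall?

Mar 8, 2011

The 6th occurrence is 5 intervals after the first: 5 × 8 = 40 days after Jan 27, 2011.
Jan has 31 days — 4 days to the end of Jan leaves 36.
Feb has 28 days (8 left).
8 days into Mar → Mar 8, 2011.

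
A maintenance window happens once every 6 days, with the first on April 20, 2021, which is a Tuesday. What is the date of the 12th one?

The 12th occurrence is 11 intervals after the first: 11 × 6 = 66 days after April 20, 2021.
April has 30 days — 10 days to the end of April leaves 56.
May has 31 days (25 left).
25 days into June → June 25, 2021.

June 25, 2021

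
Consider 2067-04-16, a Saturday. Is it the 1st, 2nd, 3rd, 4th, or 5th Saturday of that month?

Day 16 falls in week ⌈16/7⌉ of the month.
Days 1–7 hold the 1st Saturday, 8–14 the 2nd, 15–21 the 3rd, 22–28 the 4th, 29–31 the 5th.
16 is in the range for the 3rd.

3rd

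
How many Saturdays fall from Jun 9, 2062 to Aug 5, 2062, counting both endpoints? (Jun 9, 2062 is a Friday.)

Jun 9, 2062 is a Friday; the first Saturday on or after it is Jun 10, 2062 (1 day later).
From Jun 10, 2062 to Aug 5, 2062: 20 + 31 + 5 = 56 days (rest of Jun, Jul, Aug).
56 ÷ 7 = 8 full weeks with remainder 0, so 8 more Saturdays after the first → 9.

9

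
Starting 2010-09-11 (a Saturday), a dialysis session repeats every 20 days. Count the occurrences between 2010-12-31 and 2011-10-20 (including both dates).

Occurrences land 20·i days after 2010-09-11 for i = 0, 1, 2, …
2010-12-31 is 111 days after the start; 111 ÷ 20 = 5 remainder 11; since the remainder is 11, round up to i = 6. First occurrence in the window: #7 on 2011-01-09 (6×20 = 120 days in).
2011-10-20 is 404 days after the start; 404 ÷ 20 = 20 remainder 4. Last occurrence in the window: #21 on 2011-10-16.
Occurrences #7 through #21: 15 in total.

15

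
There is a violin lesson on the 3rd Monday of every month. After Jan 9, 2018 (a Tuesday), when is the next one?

Jan 2018 starts on a Monday; its first Monday is the 1st, so the 3rd Monday is the 15th — Jan 15, 2018.
Jan 15, 2018 is after Jan 9, 2018, so that is the next one.

Jan 15, 2018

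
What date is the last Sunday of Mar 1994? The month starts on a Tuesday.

Mar 27, 1994

Mar 1994 begins on a Tuesday, so the first Sunday is Mar 6 (5 days later).
Mar 1994 has 31 days. Adding weeks: 6, 13, 20, 27 — the last one ≤ 31 is the 27th.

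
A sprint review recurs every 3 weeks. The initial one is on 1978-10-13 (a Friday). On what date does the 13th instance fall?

The 13th occurrence is 12 intervals after the first: 12 × 21 = 252 days after 1978-10-13.
October has 31 days — 18 days to the end of October leaves 234.
November has 30 days (204 left).
December has 31 days (173 left).
January has 31 days (142 left).
February has 28 days (114 left).
March has 31 days (83 left).
April has 30 days (53 left).
May has 31 days (22 left).
22 days into June → 1979-06-22.

1979-06-22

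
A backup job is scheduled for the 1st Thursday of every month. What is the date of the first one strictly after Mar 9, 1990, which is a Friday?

Mar 1990 starts on a Thursday, so its 1st Thursday is Mar 1, 1990.
That is not after Mar 9, 1990, so look at Apr 1990.
Apr 1990 starts on a Sunday, so its 1st Thursday is Apr 5, 1990 (4 days in).

Apr 5, 1990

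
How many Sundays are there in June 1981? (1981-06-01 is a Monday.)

4

1981-06-01 is a Monday; the first Sunday on or after it is 1981-06-07 (6 days later).
From 1981-06-07 to 1981-06-30 is 30 − 7 = 23 days.
23 ÷ 7 = 3 full weeks with remainder 2, so 3 more Sundays after the first → 4.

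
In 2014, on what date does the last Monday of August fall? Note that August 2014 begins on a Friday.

August 2014 begins on a Friday, so the first Monday is August 4 (3 days later).
August 2014 has 31 days. Adding weeks: 4, 11, 18, 25 — the last one ≤ 31 is the 25th.

25 August 2014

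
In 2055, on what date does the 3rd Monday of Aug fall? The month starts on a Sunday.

Aug 2055 begins on a Sunday, so the first Monday is Aug 2 (1 day later).
The 3rd Monday is 2 weeks later: 2 + 14 = 16.

Aug 16, 2055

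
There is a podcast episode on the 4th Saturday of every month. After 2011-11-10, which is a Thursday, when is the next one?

2011-11-26

November 2011 starts on a Tuesday; its first Saturday is the 5th, so the 4th Saturday is the 26th — 2011-11-26.
2011-11-26 is after 2011-11-10, so that is the next one.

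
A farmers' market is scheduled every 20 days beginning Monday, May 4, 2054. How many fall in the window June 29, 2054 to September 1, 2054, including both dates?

Occurrences land 20·i days after May 4, 2054 for i = 0, 1, 2, …
June 29, 2054 is 56 days after the start; 56 ÷ 20 = 2 remainder 16; since the remainder is 16, round up to i = 3. First occurrence in the window: #4 on July 3, 2054 (3×20 = 60 days in).
September 1, 2054 is 120 days after the start; 120 ÷ 20 = 6 remainder 0. Last occurrence in the window: #7 on September 1, 2054.
Occurrences #4 through #7: 4 in total.

4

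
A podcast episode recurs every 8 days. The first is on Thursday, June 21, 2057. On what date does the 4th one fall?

July 15, 2057

The 4th occurrence is 3 intervals after the first: 3 × 8 = 24 days after June 21, 2057.
June has 30 days — 9 days to the end of June leaves 15.
15 days into July → July 15, 2057.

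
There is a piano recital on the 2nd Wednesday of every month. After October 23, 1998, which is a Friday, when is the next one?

November 11, 1998

October 1998 starts on a Thursday; its first Wednesday is the 7th, so the 2nd Wednesday is the 14th — October 14, 1998.
That is not after October 23, 1998, so look at November 1998.
November 1998 starts on a Sunday; its first Wednesday is the 4th, so the 2nd Wednesday is the 11th — November 11, 1998.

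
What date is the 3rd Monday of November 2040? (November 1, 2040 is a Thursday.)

2040-11-19

November 2040 begins on a Thursday, so the first Monday is November 5 (4 days later).
The 3rd Monday is 2 weeks later: 5 + 14 = 19.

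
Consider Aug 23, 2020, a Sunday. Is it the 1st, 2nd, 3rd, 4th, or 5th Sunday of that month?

Day 23 falls in week ⌈23/7⌉ of the month.
Days 1–7 hold the 1st Sunday, 8–14 the 2nd, 15–21 the 3rd, 22–28 the 4th, 29–31 the 5th.
23 is in the range for the 4th.

4th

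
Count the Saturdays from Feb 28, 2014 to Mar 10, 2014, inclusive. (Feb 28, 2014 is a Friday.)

Feb 28, 2014 is a Friday; the first Saturday on or after it is Mar 1, 2014 (1 day later).
From Mar 1, 2014 to Mar 10, 2014 is 10 − 1 = 9 days.
9 ÷ 7 = 1 full weeks with remainder 2, so 1 more Saturdays after the first → 2.

2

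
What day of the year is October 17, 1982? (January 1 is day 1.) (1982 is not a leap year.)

Days in months before October: 31 + 28 + 31 + 30 + 31 + 30 + 31 + 31 + 30 = 273.
Plus 17 days into October → day 290.

290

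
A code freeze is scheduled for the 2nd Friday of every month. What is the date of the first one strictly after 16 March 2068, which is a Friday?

13 April 2068

March 2068 starts on a Thursday; its first Friday is the 2nd, so the 2nd Friday is the 9th — 9 March 2068.
That is not after 16 March 2068, so look at April 2068.
April 2068 starts on a Sunday; its first Friday is the 6th, so the 2nd Friday is the 13th — 13 April 2068.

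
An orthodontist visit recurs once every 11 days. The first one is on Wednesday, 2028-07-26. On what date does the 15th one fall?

The 15th occurrence is 14 intervals after the first: 14 × 11 = 154 days after 2028-07-26.
July has 31 days — 5 days to the end of July leaves 149.
August has 31 days (118 left).
September has 30 days (88 left).
October has 31 days (57 left).
November has 30 days (27 left).
27 days into December → 2028-12-27.

2028-12-27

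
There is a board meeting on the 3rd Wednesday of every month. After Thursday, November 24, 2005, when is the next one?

November 2005 starts on a Tuesday; its first Wednesday is the 2nd, so the 3rd Wednesday is the 16th — November 16, 2005.
That is not after November 24, 2005, so look at December 2005.
December 2005 starts on a Thursday; its first Wednesday is the 7th, so the 3rd Wednesday is the 21st — December 21, 2005.

December 21, 2005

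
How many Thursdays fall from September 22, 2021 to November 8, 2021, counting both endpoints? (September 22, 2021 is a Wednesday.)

7

September 22, 2021 is a Wednesday; the first Thursday on or after it is September 23, 2021 (1 day later).
From September 23, 2021 to November 8, 2021: 7 + 31 + 8 = 46 days (rest of September, October, November).
46 ÷ 7 = 6 full weeks with remainder 4, so 6 more Thursdays after the first → 7.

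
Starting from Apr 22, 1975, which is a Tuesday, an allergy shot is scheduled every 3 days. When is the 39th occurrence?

Aug 14, 1975

The 39th occurrence is 38 intervals after the first: 38 × 3 = 114 days after Apr 22, 1975.
Apr has 30 days — 8 days to the end of Apr leaves 106.
May has 31 days (75 left).
Jun has 30 days (45 left).
Jul has 31 days (14 left).
14 days into Aug → Aug 14, 1975.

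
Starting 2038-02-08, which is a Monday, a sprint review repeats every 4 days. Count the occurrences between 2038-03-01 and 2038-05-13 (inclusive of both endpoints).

18

Occurrences land 4·i days after 2038-02-08 for i = 0, 1, 2, …
2038-03-01 is 21 days after the start; 21 ÷ 4 = 5 remainder 1; since the remainder is 1, round up to i = 6. First occurrence in the window: #7 on 2038-03-04 (6×4 = 24 days in).
2038-05-13 is 94 days after the start; 94 ÷ 4 = 23 remainder 2. Last occurrence in the window: #24 on 2038-05-11.
Occurrences #7 through #24: 18 in total.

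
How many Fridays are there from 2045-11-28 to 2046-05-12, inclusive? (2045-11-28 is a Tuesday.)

24

2045-11-28 is a Tuesday; the first Friday on or after it is 2045-12-01 (3 days later).
From 2045-12-01 to 2046-05-12: 30 + 31 + 28 + 31 + 30 + 12 = 162 days (rest of December, January, February, March, April, May).
162 ÷ 7 = 23 full weeks with remainder 1, so 23 more Fridays after the first → 24.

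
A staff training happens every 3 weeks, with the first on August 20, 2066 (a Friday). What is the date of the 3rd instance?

October 1, 2066

The 3rd occurrence is 2 intervals after the first: 2 × 21 = 42 days after August 20, 2066.
August has 31 days — 11 days to the end of August leaves 31.
September has 30 days (1 left).
1 day into October → October 1, 2066.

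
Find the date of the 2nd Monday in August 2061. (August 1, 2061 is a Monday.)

2061-08-08

August 2061 begins on a Monday, so the first Monday is August 1.
The 2nd Monday is 1 weeks later: 1 + 7 = 8.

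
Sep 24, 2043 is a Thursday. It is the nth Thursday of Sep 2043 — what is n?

4th

Day 24 falls in week ⌈24/7⌉ of the month.
Days 1–7 hold the 1st Thursday, 8–14 the 2nd, 15–21 the 3rd, 22–28 the 4th, 29–31 the 5th.
24 is in the range for the 4th.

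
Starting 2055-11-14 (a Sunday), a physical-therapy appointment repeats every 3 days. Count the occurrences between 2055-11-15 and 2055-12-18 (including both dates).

11

Occurrences land 3·i days after 2055-11-14 for i = 0, 1, 2, …
2055-11-15 is 1 day after the start; 1 ÷ 3 = 0 remainder 1; since the remainder is 1, round up to i = 1. First occurrence in the window: #2 on 2055-11-17 (1×3 = 3 days in).
2055-12-18 is 34 days after the start; 34 ÷ 3 = 11 remainder 1. Last occurrence in the window: #12 on 2055-12-17.
Occurrences #2 through #12: 11 in total.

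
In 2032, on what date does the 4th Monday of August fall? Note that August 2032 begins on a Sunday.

2032-08-23

August 2032 begins on a Sunday, so the first Monday is August 2 (1 day later).
The 4th Monday is 3 weeks later: 2 + 21 = 23.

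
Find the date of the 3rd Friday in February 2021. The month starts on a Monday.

19 February 2021

February 2021 begins on a Monday, so the first Friday is February 5 (4 days later).
The 3rd Friday is 2 weeks later: 5 + 14 = 19.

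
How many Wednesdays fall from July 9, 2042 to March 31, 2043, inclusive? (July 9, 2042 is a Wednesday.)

38

July 9, 2042 is a Wednesday; the first Wednesday on or after it is July 9, 2042.
From July 9, 2042 to March 31, 2043: 22 + 31 + 30 + 31 + 30 + 31 + 31 + 28 + 31 = 265 days (rest of July, August, September, October, November, December, January, February, March).
265 ÷ 7 = 37 full weeks with remainder 6, so 37 more Wednesdays after the first → 38.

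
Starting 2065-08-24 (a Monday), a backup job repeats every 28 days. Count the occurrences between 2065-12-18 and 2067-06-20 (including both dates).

19

Occurrences land 28·i days after 2065-08-24 for i = 0, 1, 2, …
2065-12-18 is 116 days after the start; 116 ÷ 28 = 4 remainder 4; since the remainder is 4, round up to i = 5. First occurrence in the window: #6 on 2066-01-11 (5×28 = 140 days in).
2067-06-20 is 665 days after the start; 665 ÷ 28 = 23 remainder 21. Last occurrence in the window: #24 on 2067-05-30.
Occurrences #6 through #24: 19 in total.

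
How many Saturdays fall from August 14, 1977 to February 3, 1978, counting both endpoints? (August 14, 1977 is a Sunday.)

24

August 14, 1977 is a Sunday; the first Saturday on or after it is August 20, 1977 (6 days later).
From August 20, 1977 to February 3, 1978: 11 + 30 + 31 + 30 + 31 + 31 + 3 = 167 days (rest of August, September, October, November, December, January, February).
167 ÷ 7 = 23 full weeks with remainder 6, so 23 more Saturdays after the first → 24.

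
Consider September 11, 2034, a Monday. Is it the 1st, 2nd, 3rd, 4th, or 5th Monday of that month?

2nd

Day 11 falls in week ⌈11/7⌉ of the month.
Days 1–7 hold the 1st Monday, 8–14 the 2nd, 15–21 the 3rd, 22–28 the 4th, 29–31 the 5th.
11 is in the range for the 2nd.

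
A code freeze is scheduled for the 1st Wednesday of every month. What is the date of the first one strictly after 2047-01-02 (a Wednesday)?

2047-02-06

January 2047 starts on a Tuesday, so its 1st Wednesday is 2047-01-02 (1 day in).
That is not after 2047-01-02, so look at February 2047.
February 2047 starts on a Friday, so its 1st Wednesday is 2047-02-06 (5 days in).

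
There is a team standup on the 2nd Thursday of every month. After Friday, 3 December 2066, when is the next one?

December 2066 starts on a Wednesday; its first Thursday is the 2nd, so the 2nd Thursday is the 9th — 9 December 2066.
9 December 2066 is after 3 December 2066, so that is the next one.

9 December 2066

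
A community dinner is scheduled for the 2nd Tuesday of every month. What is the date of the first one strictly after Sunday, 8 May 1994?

May 1994 starts on a Sunday; its first Tuesday is the 3rd, so the 2nd Tuesday is the 10th — 10 May 1994.
10 May 1994 is after 8 May 1994, so that is the next one.

10 May 1994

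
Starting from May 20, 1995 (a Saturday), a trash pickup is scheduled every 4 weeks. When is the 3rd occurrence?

The 3rd occurrence is 2 intervals after the first: 2 × 28 = 56 days after May 20, 1995.
May has 31 days — 11 days to the end of May leaves 45.
Jun has 30 days (15 left).
15 days into Jul → Jul 15, 1995.

Jul 15, 1995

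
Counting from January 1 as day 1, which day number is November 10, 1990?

314

Days in months before November: 31 + 28 + 31 + 30 + 31 + 30 + 31 + 31 + 30 + 31 = 304.
Plus 10 days into November → day 314.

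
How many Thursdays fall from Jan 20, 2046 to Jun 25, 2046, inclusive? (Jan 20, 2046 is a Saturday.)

Jan 20, 2046 is a Saturday; the first Thursday on or after it is Jan 25, 2046 (5 days later).
From Jan 25, 2046 to Jun 25, 2046: 6 + 28 + 31 + 30 + 31 + 25 = 151 days (rest of Jan, Feb, Mar, Apr, May, Jun).
151 ÷ 7 = 21 full weeks with remainder 4, so 21 more Thursdays after the first → 22.

22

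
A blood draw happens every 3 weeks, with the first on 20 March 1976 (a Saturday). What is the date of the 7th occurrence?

24 July 1976

The 7th occurrence is 6 intervals after the first: 6 × 21 = 126 days after 20 March 1976.
March has 31 days — 11 days to the end of March leaves 115.
April has 30 days (85 left).
May has 31 days (54 left).
June has 30 days (24 left).
24 days into July → 24 July 1976.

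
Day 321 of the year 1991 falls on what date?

January has 31 days (321 − 31 = 290 remain).
February has 28 days (290 − 28 = 262 remain).
March has 31 days (262 − 31 = 231 remain).
April has 30 days (231 − 30 = 201 remain).
May has 31 days (201 − 31 = 170 remain).
June has 30 days (170 − 30 = 140 remain).
July has 31 days (140 − 31 = 109 remain).
August has 31 days (109 − 31 = 78 remain).
September has 30 days (78 − 30 = 48 remain).
October has 31 days (48 − 31 = 17 remain).
17 into November → November 17.

November 17, 1991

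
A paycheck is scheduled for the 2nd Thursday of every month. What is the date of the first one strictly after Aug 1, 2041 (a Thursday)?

Aug 2041 starts on a Thursday; its first Thursday is the 1st, so the 2nd Thursday is the 8th — Aug 8, 2041.
Aug 8, 2041 is after Aug 1, 2041, so that is the next one.

Aug 8, 2041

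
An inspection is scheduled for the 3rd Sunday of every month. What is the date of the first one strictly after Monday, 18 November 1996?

November 1996 starts on a Friday; its first Sunday is the 3rd, so the 3rd Sunday is the 17th — 17 November 1996.
That is not after 18 November 1996, so look at December 1996.
December 1996 starts on a Sunday; its first Sunday is the 1st, so the 3rd Sunday is the 15th — 15 December 1996.

15 December 1996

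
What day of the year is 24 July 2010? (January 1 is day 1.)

Days in months before July: 31 + 28 + 31 + 30 + 31 + 30 = 181.
Plus 24 days into July → day 205.

205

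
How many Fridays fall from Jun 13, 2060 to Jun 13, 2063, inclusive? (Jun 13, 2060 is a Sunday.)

156

Jun 13, 2060 is a Sunday; the first Friday on or after it is Jun 18, 2060 (5 days later).
From Jun 18, 2060 to Jun 13, 2063: 196 + 365 + 365 + 164 = 1090 days (rest of 2060, 2061, 2062, to Jun 13, 2063 in 2063).
1090 ÷ 7 = 155 full weeks with remainder 5, so 155 more Fridays after the first → 156.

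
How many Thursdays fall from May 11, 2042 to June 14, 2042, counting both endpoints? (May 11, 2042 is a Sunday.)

May 11, 2042 is a Sunday; the first Thursday on or after it is May 15, 2042 (4 days later).
From May 15, 2042 to June 14, 2042: 16 + 14 = 30 days (rest of May, June).
30 ÷ 7 = 4 full weeks with remainder 2, so 4 more Thursdays after the first → 5.

5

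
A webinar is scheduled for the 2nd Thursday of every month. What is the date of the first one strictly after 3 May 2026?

May 2026 starts on a Friday; its first Thursday is the 7th, so the 2nd Thursday is the 14th — 14 May 2026.
14 May 2026 is after 3 May 2026, so that is the next one.

14 May 2026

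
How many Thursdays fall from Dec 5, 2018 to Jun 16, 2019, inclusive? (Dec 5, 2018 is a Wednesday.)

Dec 5, 2018 is a Wednesday; the first Thursday on or after it is Dec 6, 2018 (1 day later).
From Dec 6, 2018 to Jun 16, 2019: 25 + 31 + 28 + 31 + 30 + 31 + 16 = 192 days (rest of Dec, Jan, Feb, Mar, Apr, May, Jun).
192 ÷ 7 = 27 full weeks with remainder 3, so 27 more Thursdays after the first → 28.

28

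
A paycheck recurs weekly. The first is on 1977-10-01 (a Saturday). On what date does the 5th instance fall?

1977-10-29

The 5th occurrence is 4 intervals after the first: 4 × 7 = 28 days after 1977-10-01.
28 days later is 1977-10-29.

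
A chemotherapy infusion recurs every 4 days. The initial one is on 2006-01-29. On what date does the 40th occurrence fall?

2006-07-04

The 40th occurrence is 39 intervals after the first: 39 × 4 = 156 days after 2006-01-29.
January has 31 days — 2 days to the end of January leaves 154.
February has 28 days (126 left).
March has 31 days (95 left).
April has 30 days (65 left).
May has 31 days (34 left).
June has 30 days (4 left).
4 days into July → 2006-07-04.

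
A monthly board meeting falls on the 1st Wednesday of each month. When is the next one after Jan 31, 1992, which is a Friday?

Feb 5, 1992

Jan 1992 starts on a Wednesday, so its 1st Wednesday is Jan 1, 1992.
That is not after Jan 31, 1992, so look at Feb 1992.
Feb 1992 starts on a Saturday, so its 1st Wednesday is Feb 5, 1992 (4 days in).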